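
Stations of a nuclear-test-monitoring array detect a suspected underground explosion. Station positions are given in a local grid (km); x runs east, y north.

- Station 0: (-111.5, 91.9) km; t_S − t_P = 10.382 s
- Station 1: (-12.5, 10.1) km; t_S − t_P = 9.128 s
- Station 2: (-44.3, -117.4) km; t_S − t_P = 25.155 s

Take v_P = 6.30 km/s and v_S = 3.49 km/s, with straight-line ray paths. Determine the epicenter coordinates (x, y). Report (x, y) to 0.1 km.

(-31.3, 79.0)

Distance from S−P lag: d = Δt · v_P v_S / (v_P − v_S) = Δt · (6.30·3.49)/(6.30−3.49) ≈ 7.8246·Δt.
So d_Station 0 = 81.23, d_Station 1 = 71.42, d_Station 2 = 196.83 km.
Circle about each station: (x + 111.5)² + (y − 91.9)² = 81.23²; (x + 12.5)² + (y − 10.1)² = 71.42²; (x + 44.3)² + (y + 117.4)² = 196.83².
Subtracting pairs of circle equations eliminates x²+y² and gives linear equations (the radical axes):
198.0 x − 163.6 y = -19122.10
134.4 x − 418.6 y = -37276.35
Solving the 2×2 system: x ≈ -31.3, y ≈ 79.0 km.
Check against Station 0 (with the unrounded x, y): √((x + 111.5)²+(y − 91.9)²) = 81.23 ≈ 81.23 km. ✓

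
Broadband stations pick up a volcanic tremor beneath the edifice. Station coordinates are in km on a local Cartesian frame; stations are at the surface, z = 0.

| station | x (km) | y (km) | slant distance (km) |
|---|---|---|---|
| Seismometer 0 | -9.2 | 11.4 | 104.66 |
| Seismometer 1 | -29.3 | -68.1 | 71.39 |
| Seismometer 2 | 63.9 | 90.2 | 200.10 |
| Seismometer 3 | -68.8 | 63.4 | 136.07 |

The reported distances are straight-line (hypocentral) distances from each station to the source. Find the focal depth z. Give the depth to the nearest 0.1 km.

Each station gives a sphere (x−x_i)² + (y−y_i)² + z² = d_i² (stations at z=0).
Subtracting the Seismometer 0 sphere from Seismometer 1 and Seismometer 2: z² cancels, leaving linear equations in x and y:
-40.2 x − 159.0 y = 11138.68
146.2 x + 157.6 y = -17081.64
Solving: x ≈ -56.801, y ≈ -55.694 km (keep extra digits for the depth step; rounded: -56.8, -55.7).
Then from the Seismometer 0 sphere: z² = 104.66² − (x + 9.2)² − (y − 11.4)² with x = -56.801, y = -55.694, so z ≈ 64.701 ≈ 64.7 km.

64.7 km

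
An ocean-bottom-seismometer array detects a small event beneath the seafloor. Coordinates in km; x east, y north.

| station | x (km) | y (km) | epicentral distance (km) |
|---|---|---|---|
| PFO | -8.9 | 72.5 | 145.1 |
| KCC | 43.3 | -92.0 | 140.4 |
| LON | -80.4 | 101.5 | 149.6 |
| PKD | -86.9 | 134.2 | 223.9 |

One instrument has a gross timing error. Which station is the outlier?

PKD

Solve using three stations at a time. Using PFO, KCC, LON (subtract circle equations pairwise → linear system) gives (x, y) ≈ (-90.1, -47.9).
Distances from that point to each station vs reported:
  PFO: calculated 145.2 vs reported 145.1 → residual 0.1 km
  KCC: calculated 140.5 vs reported 140.4 → residual 0.1 km
  LON: calculated 149.7 vs reported 149.6 → residual 0.1 km
  PKD: calculated 182.1 vs reported 223.9 → residual 41.8 km
PFO, KCC, LON are mutually consistent (residuals ≈ 0); PKD is off by 41.8 km.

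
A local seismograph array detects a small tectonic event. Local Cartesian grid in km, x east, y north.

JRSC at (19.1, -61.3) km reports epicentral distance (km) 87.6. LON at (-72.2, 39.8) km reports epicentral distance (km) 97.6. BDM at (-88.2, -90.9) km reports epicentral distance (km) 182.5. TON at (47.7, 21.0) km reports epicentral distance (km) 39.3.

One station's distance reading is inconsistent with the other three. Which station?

Solve using three stations at a time. Using LON, BDM, TON (subtract circle equations pairwise → linear system) gives (x, y) ≈ (24.5, 52.6).
Distances from that point to each station vs reported:
  JRSC: calculated 114.0 vs reported 87.6 → residual 26.4 km
  LON: calculated 97.6 vs reported 97.6 → residual 0.0 km
  BDM: calculated 182.5 vs reported 182.5 → residual 0.0 km
  TON: calculated 39.2 vs reported 39.3 → residual 0.1 km
LON, BDM, TON are mutually consistent (residuals ≈ 0); JRSC is off by 26.4 km.

JRSC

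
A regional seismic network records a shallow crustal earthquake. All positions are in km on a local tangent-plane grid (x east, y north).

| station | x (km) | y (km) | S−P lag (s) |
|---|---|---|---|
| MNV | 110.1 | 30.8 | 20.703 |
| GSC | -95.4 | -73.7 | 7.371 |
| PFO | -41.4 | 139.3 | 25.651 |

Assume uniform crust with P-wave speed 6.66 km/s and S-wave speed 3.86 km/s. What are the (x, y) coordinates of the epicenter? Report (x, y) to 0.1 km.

Distance from S−P lag: d = Δt · v_P v_S / (v_P − v_S) = Δt · (6.66·3.86)/(6.66−3.86) ≈ 9.1813·Δt.
So d_MNV = 190.08, d_GSC = 67.68, d_PFO = 235.51 km.
Circle about each station: (x − 110.1)² + (y − 30.8)² = 190.08²; (x + 95.4)² + (y + 73.7)² = 67.68²; (x + 41.4)² + (y − 139.3)² = 235.51².
Subtracting the MNV equation from the GSC and PFO equations removes the quadratic terms:
-411.0 x − 209.0 y = 33012.02
-303.0 x + 217.0 y = -11286.75
Solving the 2×2 system: x ≈ -31.5, y ≈ -96.0 km.

(-31.5, -96.0)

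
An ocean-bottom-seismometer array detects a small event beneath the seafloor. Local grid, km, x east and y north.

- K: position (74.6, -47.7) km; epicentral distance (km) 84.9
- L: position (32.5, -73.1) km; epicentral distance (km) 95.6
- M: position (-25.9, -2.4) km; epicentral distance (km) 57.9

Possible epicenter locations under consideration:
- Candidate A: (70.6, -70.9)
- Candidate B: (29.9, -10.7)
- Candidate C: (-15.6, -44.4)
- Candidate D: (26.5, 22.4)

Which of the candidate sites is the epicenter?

For each candidate, compare |candidate − station| to the reported distance:
Candidate A: residuals K 61.4, L 57.4, M 60.4 → max 61.4 km
Candidate B: residuals K 26.9, L 33.1, M 1.5 → max 33.1 km
Candidate C: residuals K 5.4, L 39.6, M 14.7 → max 39.6 km
Candidate D: residuals K 0.1, L 0.1, M 0.1 → max 0.1 km
Only Candidate D has all residuals ≈ 0.

Candidate D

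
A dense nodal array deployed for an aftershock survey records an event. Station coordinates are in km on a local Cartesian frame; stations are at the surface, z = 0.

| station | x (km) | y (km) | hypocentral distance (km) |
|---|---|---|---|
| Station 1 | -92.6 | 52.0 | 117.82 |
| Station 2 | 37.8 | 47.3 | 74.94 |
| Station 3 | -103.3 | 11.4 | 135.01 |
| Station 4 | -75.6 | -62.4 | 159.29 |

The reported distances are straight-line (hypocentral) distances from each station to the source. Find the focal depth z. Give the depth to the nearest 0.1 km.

Each station gives a sphere (x−x_i)² + (y−y_i)² + z² = d_i² (stations at z=0).
Subtracting the Station 1 sphere from Station 2 and Station 3: z² cancels, leaving linear equations in x and y:
260.8 x − 9.4 y = 652.92
-21.4 x − 81.2 y = -4824.06
Solving: x ≈ 4.601, y ≈ 58.197 km (keep extra digits for the depth step; rounded: 4.6, 58.2).
Then from the Station 1 sphere: z² = 117.82² − (x + 92.6)² − (y − 52.0)² with x = 4.601, y = 58.197, so z ≈ 66.296 ≈ 66.3 km.

66.3 km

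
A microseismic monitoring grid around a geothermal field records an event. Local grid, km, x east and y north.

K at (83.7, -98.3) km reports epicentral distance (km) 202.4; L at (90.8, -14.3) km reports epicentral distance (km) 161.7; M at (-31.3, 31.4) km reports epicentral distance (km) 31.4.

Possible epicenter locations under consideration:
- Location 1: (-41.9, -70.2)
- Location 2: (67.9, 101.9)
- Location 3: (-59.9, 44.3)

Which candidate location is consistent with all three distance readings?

Location 3

For each candidate, compare |candidate − station| to the reported distance:
Location 1: residuals K 73.7, L 17.7, M 70.8 → max 73.7 km
Location 2: residuals K 1.6, L 43.3, M 90.3 → max 90.3 km
Location 3: residuals K 0.0, L 0.0, M 0.0 → max 0.0 km
Only Location 3 has all residuals ≈ 0.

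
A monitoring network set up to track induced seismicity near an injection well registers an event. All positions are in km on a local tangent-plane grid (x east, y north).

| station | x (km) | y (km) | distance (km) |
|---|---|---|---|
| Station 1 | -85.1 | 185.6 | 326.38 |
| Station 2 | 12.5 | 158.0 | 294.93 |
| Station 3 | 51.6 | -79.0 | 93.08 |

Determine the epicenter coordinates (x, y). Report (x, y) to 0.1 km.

(-22.9, -134.8)

Circle about each station: (x + 85.1)² + (y − 185.6)² = 326.38²; (x − 12.5)² + (y − 158.0)² = 294.93²; (x − 51.6)² + (y + 79.0)² = 93.08².
Subtracting the Station 1 equation from the Station 2 and Station 3 equations removes the quadratic terms:
195.2 x − 55.2 y = 2971.08
273.4 x − 529.2 y = 65074.21
Solving the 2×2 system: x ≈ -22.9, y ≈ -134.8 km.
Check against Station 1 (with the unrounded x, y): √((x + 85.1)²+(y − 185.6)²) = 326.38 ≈ 326.38 km. ✓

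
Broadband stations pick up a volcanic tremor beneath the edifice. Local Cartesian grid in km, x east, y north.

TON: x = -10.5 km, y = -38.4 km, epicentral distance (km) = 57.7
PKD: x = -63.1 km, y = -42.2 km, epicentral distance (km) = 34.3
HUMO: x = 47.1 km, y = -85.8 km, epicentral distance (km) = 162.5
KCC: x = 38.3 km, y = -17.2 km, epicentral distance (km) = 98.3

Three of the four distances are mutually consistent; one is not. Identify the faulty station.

HUMO

Solve using three stations at a time. Using TON, PKD, KCC (subtract circle equations pairwise → linear system) gives (x, y) ≈ (-59.6, -8.0).
Distances from that point to each station vs reported:
  TON: calculated 57.8 vs reported 57.7 → residual 0.1 km
  PKD: calculated 34.4 vs reported 34.3 → residual 0.1 km
  HUMO: calculated 132.1 vs reported 162.5 → residual 30.4 km
  KCC: calculated 98.3 vs reported 98.3 → residual 0.0 km
TON, PKD, KCC are mutually consistent (residuals ≈ 0); HUMO is off by 30.4 km.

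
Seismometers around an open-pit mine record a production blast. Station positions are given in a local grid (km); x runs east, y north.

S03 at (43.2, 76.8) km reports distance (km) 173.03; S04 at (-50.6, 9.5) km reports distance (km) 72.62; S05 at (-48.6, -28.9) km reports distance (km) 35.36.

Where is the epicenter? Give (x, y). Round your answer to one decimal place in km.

Circle about each station: (x − 43.2)² + (y − 76.8)² = 173.03²; (x + 50.6)² + (y − 9.5)² = 72.62²; (x + 48.6)² + (y + 28.9)² = 35.36².
Subtracting the S03 equation from the S04 and S05 equations removes the quadratic terms:
-187.6 x − 134.6 y = 19551.85
-183.6 x − 211.4 y = 24121.74
Solving the 2×2 system: x ≈ -59.3, y ≈ -62.6 km.

(-59.3, -62.6)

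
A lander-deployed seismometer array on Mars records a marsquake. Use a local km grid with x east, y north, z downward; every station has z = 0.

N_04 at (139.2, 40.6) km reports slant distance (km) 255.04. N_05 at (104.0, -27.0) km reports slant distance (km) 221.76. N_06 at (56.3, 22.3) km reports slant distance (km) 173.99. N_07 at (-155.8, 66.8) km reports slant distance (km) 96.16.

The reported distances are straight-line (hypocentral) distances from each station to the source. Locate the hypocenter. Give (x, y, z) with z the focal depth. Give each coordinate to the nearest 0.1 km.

Each station gives a sphere (x−x_i)² + (y−y_i)² + z² = d_i² (stations at z=0).
Subtracting the N_04 sphere from N_05 and N_06: z² cancels, leaving linear equations in x and y:
-70.4 x − 135.2 y = 6387.90
-165.8 x − 36.6 y = 17414.86
Solving: x ≈ -106.892, y ≈ 8.412 km (keep extra digits for the depth step; rounded: -106.9, 8.4).
Then from the N_04 sphere: z² = 255.04² − (x − 139.2)² − (y − 40.6)² with x = -106.892, y = 8.412, so z ≈ 58.720 ≈ 58.7 km.
Check against N_07 (with the unrounded solution): distance 96.17 ≈ 96.16 km. ✓

x ≈ -106.9 km, y ≈ 8.4 km, depth ≈ 58.7 km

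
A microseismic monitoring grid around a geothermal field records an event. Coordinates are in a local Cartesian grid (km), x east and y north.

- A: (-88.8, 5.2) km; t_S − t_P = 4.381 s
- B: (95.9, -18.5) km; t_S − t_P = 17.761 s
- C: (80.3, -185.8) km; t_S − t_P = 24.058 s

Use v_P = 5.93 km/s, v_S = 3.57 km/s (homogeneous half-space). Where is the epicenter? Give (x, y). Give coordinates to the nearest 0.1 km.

x ≈ -63.3 km, y ≈ -24.7 km

Distance from S−P lag: d = Δt · v_P v_S / (v_P − v_S) = Δt · (5.93·3.57)/(5.93−3.57) ≈ 8.9704·Δt.
So d_A = 39.30, d_B = 159.32, d_C = 215.81 km.
Circle about each station: (x + 88.8)² + (y − 5.2)² = 39.30²; (x − 95.9)² + (y + 18.5)² = 159.32²; (x − 80.3)² + (y + 185.8)² = 215.81².
Subtracting pairs of circle equations eliminates x²+y² and gives linear equations (the radical axes):
369.4 x − 47.4 y = -22211.79
338.2 x − 382.0 y = -11972.22
Solving the 2×2 system: x ≈ -63.3, y ≈ -24.7 km.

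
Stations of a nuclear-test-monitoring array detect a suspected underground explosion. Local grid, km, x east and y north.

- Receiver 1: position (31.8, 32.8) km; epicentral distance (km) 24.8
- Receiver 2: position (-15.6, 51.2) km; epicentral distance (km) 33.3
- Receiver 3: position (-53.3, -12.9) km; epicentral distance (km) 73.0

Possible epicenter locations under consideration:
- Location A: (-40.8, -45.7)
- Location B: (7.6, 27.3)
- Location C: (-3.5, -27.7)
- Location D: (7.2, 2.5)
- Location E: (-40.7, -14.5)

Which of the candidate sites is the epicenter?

Location B

For each candidate, compare |candidate − station| to the reported distance:
Location A: residuals Receiver 1 82.1, Receiver 2 66.8, Receiver 3 37.9 → max 82.1 km
Location B: residuals Receiver 1 0.0, Receiver 2 0.0, Receiver 3 0.0 → max 0.0 km
Location C: residuals Receiver 1 45.2, Receiver 2 46.5, Receiver 3 21.0 → max 46.5 km
Location D: residuals Receiver 1 14.2, Receiver 2 20.5, Receiver 3 10.6 → max 20.5 km
Location E: residuals Receiver 1 61.8, Receiver 2 37.0, Receiver 3 60.3 → max 61.8 km
Only Location B has all residuals ≈ 0.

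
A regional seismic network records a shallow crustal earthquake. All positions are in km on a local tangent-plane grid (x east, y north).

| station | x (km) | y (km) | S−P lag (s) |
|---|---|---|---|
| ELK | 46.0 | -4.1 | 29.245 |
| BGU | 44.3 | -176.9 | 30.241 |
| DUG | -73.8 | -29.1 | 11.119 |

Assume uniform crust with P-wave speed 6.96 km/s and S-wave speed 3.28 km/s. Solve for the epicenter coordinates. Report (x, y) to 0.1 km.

-117.7 km east, -82.3 km north

Distance from S−P lag: d = Δt · v_P v_S / (v_P − v_S) = Δt · (6.96·3.28)/(6.96−3.28) ≈ 6.2035·Δt.
So d_ELK = 181.42, d_BGU = 187.60, d_DUG = 68.98 km.
Circle about each station: (x − 46.0)² + (y + 4.1)² = 181.42²; (x − 44.3)² + (y + 176.9)² = 187.60²; (x + 73.8)² + (y + 29.1)² = 68.98².
Subtracting the ELK equation from the BGU and DUG equations removes the quadratic terms:
-3.4 x − 345.6 y = 28842.75
-239.6 x − 50.0 y = 32315.42
Solving the 2×2 system: x ≈ -117.7, y ≈ -82.3 km.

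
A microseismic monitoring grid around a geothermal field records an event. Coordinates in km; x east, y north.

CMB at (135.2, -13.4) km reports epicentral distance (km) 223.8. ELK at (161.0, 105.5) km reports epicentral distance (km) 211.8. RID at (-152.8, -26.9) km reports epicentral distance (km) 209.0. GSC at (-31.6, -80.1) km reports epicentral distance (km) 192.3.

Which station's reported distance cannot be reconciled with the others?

RID

Solve using three stations at a time. Using CMB, ELK, GSC (subtract circle equations pairwise → linear system) gives (x, y) ≈ (-50.6, 111.2).
Distances from that point to each station vs reported:
  CMB: calculated 223.7 vs reported 223.8 → residual 0.1 km
  ELK: calculated 211.7 vs reported 211.8 → residual 0.1 km
  RID: calculated 171.7 vs reported 209.0 → residual 37.3 km
  GSC: calculated 192.2 vs reported 192.3 → residual 0.1 km
CMB, ELK, GSC are mutually consistent (residuals ≈ 0); RID is off by 37.3 km.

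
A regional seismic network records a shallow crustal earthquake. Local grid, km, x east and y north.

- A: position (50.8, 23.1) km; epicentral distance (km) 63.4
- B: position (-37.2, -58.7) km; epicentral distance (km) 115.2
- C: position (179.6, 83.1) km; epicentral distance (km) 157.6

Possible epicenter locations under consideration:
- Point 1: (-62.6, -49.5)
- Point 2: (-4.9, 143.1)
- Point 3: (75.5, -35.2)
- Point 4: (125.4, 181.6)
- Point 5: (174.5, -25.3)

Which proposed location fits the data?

Point 3

For each candidate, compare |candidate − station| to the reported distance:
Point 1: residuals A 71.2, B 88.2, C 118.5 → max 118.5 km
Point 2: residuals A 68.9, B 89.2, C 36.4 → max 89.2 km
Point 3: residuals A 0.1, B 0.1, C 0.0 → max 0.1 km
Point 4: residuals A 111.8, B 174.9, C 45.2 → max 174.9 km
Point 5: residuals A 69.4, B 99.1, C 49.1 → max 99.1 km
Only Point 3 has all residuals ≈ 0.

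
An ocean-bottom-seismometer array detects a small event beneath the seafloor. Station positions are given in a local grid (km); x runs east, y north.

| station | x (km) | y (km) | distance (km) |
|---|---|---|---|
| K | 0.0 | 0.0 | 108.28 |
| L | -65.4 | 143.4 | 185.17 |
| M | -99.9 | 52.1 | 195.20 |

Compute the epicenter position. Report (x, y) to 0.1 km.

Circle about each station: x² + y² = 108.28²; (x + 65.4)² + (y − 143.4)² = 185.17²; (x + 99.9)² + (y − 52.1)² = 195.20².
Subtracting pairs of circle equations eliminates x²+y² and gives linear equations (the radical axes):
-130.8 x + 286.8 y = 2277.35
-199.8 x + 104.2 y = -13684.06
Solving the 2×2 system: x ≈ 95.3, y ≈ 51.4 km.
Check against K (with the unrounded x, y): √(x²+y²) = 108.28 ≈ 108.28 km. ✓

(95.3, 51.4)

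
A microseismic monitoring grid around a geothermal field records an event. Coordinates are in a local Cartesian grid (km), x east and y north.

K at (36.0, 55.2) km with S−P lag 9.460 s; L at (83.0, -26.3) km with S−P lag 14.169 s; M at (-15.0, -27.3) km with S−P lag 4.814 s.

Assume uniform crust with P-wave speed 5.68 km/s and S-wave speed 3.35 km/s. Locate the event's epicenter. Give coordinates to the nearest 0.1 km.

-26.8 km east, 10.2 km north

Distance from S−P lag: d = Δt · v_P v_S / (v_P − v_S) = Δt · (5.68·3.35)/(5.68−3.35) ≈ 8.1665·Δt.
So d_K = 77.26, d_L = 115.71, d_M = 39.31 km.
Circle about each station: (x − 36.0)² + (y − 55.2)² = 77.26²; (x − 83.0)² + (y + 26.3)² = 115.71²; (x + 15.0)² + (y + 27.3)² = 39.31².
Subtracting the K equation from the L and M equations removes the quadratic terms:
94.0 x − 163.0 y = -4182.05
-102.0 x − 165.0 y = 1051.08
Solving the 2×2 system: x ≈ -26.8, y ≈ 10.2 km.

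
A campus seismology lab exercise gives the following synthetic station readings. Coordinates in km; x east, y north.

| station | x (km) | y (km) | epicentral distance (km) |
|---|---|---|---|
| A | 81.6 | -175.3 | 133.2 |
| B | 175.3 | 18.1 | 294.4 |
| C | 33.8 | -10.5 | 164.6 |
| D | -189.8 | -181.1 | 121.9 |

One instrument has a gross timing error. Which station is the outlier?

Solve using three stations at a time. Using B, C, D (subtract circle equations pairwise → linear system) gives (x, y) ≈ (-78.8, -130.6).
Distances from that point to each station vs reported:
  A: calculated 166.5 vs reported 133.2 → residual 33.3 km
  B: calculated 294.4 vs reported 294.4 → residual 0.0 km
  C: calculated 164.6 vs reported 164.6 → residual 0.0 km
  D: calculated 121.9 vs reported 121.9 → residual 0.0 km
B, C, D are mutually consistent (residuals ≈ 0); A is off by 33.3 km.

A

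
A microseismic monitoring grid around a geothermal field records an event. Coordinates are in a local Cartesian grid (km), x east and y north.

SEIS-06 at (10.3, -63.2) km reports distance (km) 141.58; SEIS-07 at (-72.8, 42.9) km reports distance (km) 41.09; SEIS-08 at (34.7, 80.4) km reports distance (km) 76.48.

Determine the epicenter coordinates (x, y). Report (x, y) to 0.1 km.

x ≈ -40.9 km, y ≈ 68.8 km

Circle about each station: (x − 10.3)² + (y + 63.2)² = 141.58²; (x + 72.8)² + (y − 42.9)² = 41.09²; (x − 34.7)² + (y − 80.4)² = 76.48².
Subtracting the SEIS-06 equation from the SEIS-07 and SEIS-08 equations removes the quadratic terms:
-166.2 x + 212.2 y = 21396.43
48.8 x + 287.2 y = 17763.63
Solving the 2×2 system: x ≈ -40.9, y ≈ 68.8 km.
Check against SEIS-06 (with the unrounded x, y): √((x − 10.3)²+(y + 63.2)²) = 141.58 ≈ 141.58 km. ✓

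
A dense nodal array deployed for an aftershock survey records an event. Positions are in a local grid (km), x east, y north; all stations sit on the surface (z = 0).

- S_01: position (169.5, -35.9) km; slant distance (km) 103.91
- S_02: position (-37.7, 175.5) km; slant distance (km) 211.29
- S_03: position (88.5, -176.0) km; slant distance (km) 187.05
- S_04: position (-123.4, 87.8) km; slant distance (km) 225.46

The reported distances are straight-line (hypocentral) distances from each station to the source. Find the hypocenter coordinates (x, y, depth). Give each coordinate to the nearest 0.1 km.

(83.3, 6.8, 39.3)

Each station gives a sphere (x−x_i)² + (y−y_i)² + z² = d_i² (stations at z=0).
Subtracting the S_01 sphere from S_02 and S_03: z² cancels, leaving linear equations in x and y:
-414.4 x + 422.8 y = -31643.70
-162.0 x − 280.2 y = -15401.22
Solving: x ≈ 83.302, y ≈ 6.804 km (keep extra digits for the depth step; rounded: 83.3, 6.8).
Then from the S_01 sphere: z² = 103.91² − (x − 169.5)² − (y + 35.9)² with x = 83.302, y = 6.804, so z ≈ 39.288 ≈ 39.3 km.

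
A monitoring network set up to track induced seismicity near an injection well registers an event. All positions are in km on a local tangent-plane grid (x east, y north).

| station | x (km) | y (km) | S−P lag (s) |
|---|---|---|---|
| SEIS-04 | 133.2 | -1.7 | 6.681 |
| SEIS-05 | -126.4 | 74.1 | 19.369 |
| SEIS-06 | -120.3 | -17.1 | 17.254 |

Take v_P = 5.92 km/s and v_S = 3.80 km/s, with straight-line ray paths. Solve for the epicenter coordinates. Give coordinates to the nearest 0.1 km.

(62.5, -6.9)

Distance from S−P lag: d = Δt · v_P v_S / (v_P − v_S) = Δt · (5.92·3.80)/(5.92−3.80) ≈ 10.6113·Δt.
So d_SEIS-04 = 70.89, d_SEIS-05 = 205.53, d_SEIS-06 = 183.09 km.
Circle about each station: (x − 133.2)² + (y + 1.7)² = 70.89²; (x + 126.4)² + (y − 74.1)² = 205.53²; (x + 120.3)² + (y + 17.1)² = 183.09².
Subtracting the SEIS-04 equation from the SEIS-05 and SEIS-06 equations removes the quadratic terms:
-519.2 x + 151.6 y = -33494.55
-507.0 x − 30.8 y = -31477.19
Solving the 2×2 system: x ≈ 62.5, y ≈ -6.9 km.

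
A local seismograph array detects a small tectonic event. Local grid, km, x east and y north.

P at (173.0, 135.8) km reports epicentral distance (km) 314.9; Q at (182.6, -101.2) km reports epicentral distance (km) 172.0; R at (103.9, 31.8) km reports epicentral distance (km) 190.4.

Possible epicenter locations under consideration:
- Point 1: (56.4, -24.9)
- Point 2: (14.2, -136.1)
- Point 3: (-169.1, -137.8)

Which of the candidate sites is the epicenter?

Point 2

For each candidate, compare |candidate − station| to the reported distance:
Point 1: residuals P 116.4, Q 24.5, R 116.4 → max 116.4 km
Point 2: residuals P 0.0, Q 0.0, R 0.0 → max 0.0 km
Point 3: residuals P 123.2, Q 181.6, R 131.0 → max 181.6 km
Only Point 2 has all residuals ≈ 0.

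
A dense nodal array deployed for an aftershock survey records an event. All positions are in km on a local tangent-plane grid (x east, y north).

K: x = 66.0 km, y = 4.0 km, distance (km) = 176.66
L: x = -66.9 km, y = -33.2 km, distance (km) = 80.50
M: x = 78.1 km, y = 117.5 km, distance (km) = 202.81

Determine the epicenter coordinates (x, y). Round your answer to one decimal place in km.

Circle about each station: (x − 66.0)² + (y − 4.0)² = 176.66²; (x + 66.9)² + (y + 33.2)² = 80.50²; (x − 78.1)² + (y − 117.5)² = 202.81².
Subtracting the K equation from the L and M equations removes the quadratic terms:
-265.8 x − 74.4 y = 25934.36
24.2 x + 227.0 y = 5610.72
Solving the 2×2 system: x ≈ -107.7, y ≈ 36.2 km.
Check against K (with the unrounded x, y): √((x − 66.0)²+(y − 4.0)²) = 176.66 ≈ 176.66 km. ✓

(-107.7, 36.2)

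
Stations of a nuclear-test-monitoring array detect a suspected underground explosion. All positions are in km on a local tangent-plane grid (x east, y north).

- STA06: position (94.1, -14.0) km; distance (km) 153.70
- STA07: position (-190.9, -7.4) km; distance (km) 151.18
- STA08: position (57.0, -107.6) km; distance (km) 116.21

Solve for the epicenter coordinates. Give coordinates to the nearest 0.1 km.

Circle about each station: (x − 94.1)² + (y + 14.0)² = 153.70²; (x + 190.9)² + (y + 7.4)² = 151.18²; (x − 57.0)² + (y + 107.6)² = 116.21².
Subtracting the STA06 equation from the STA07 and STA08 equations removes the quadratic terms:
-570.0 x + 13.2 y = 28215.06
-74.2 x − 187.2 y = 15894.88
Solving the 2×2 system: x ≈ -51.0, y ≈ -64.7 km.

x ≈ -51.0 km, y ≈ -64.7 km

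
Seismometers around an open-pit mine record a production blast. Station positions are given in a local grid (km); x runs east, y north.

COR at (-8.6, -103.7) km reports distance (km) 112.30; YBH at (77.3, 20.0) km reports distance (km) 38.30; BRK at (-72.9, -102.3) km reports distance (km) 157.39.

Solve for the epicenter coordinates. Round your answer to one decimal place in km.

Circle about each station: (x + 8.6)² + (y + 103.7)² = 112.30²; (x − 77.3)² + (y − 20.0)² = 38.30²; (x + 72.9)² + (y + 102.3)² = 157.39².
Subtracting the COR equation from the YBH and BRK equations removes the quadratic terms:
171.8 x + 247.4 y = 6692.04
-128.6 x + 2.8 y = -7208.27
Solving the 2×2 system: x ≈ 55.8, y ≈ -11.7 km.

x ≈ 55.8 km, y ≈ -11.7 km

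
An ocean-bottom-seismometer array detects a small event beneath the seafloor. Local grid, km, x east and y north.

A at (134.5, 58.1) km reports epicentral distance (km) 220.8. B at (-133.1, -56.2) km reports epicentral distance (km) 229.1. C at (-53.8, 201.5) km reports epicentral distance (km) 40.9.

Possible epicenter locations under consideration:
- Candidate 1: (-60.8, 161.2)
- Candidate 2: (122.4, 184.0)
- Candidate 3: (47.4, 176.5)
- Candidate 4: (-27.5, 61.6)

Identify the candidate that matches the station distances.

For each candidate, compare |candidate − station| to the reported distance:
Candidate 1: residuals A 0.0, B 0.0, C 0.0 → max 0.0 km
Candidate 2: residuals A 94.3, B 121.6, C 136.2 → max 136.2 km
Candidate 3: residuals A 73.8, B 65.4, C 63.3 → max 73.8 km
Candidate 4: residuals A 58.8, B 70.9, C 101.5 → max 101.5 km
Only Candidate 1 has all residuals ≈ 0.

Candidate 1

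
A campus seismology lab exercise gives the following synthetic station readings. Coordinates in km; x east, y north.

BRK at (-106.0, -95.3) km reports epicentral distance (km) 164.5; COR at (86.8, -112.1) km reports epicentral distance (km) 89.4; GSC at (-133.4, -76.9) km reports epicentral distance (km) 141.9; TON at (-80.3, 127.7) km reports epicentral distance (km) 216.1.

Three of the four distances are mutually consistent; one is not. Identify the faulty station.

BRK

Solve using three stations at a time. Using COR, GSC, TON (subtract circle equations pairwise → linear system) gives (x, y) ≈ (8.3, -69.4).
Distances from that point to each station vs reported:
  BRK: calculated 117.2 vs reported 164.5 → residual 47.3 km
  COR: calculated 89.4 vs reported 89.4 → residual 0.0 km
  GSC: calculated 141.9 vs reported 141.9 → residual 0.0 km
  TON: calculated 216.1 vs reported 216.1 → residual 0.0 km
COR, GSC, TON are mutually consistent (residuals ≈ 0); BRK is off by 47.3 km.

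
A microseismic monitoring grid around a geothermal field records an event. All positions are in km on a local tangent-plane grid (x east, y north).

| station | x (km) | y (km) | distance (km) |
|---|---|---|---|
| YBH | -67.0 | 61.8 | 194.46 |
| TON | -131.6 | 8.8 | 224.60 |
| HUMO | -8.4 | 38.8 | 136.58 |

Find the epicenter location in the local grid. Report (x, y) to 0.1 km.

Circle about each station: (x + 67.0)² + (y − 61.8)² = 194.46²; (x + 131.6)² + (y − 8.8)² = 224.60²; (x + 8.4)² + (y − 38.8)² = 136.58².
Subtracting pairs of circle equations eliminates x²+y² and gives linear equations (the radical axes):
-129.2 x − 106.0 y = -3542.71
117.2 x − 46.0 y = 12428.36
Solving the 2×2 system: x ≈ 80.6, y ≈ -64.8 km.

x ≈ 80.6 km, y ≈ -64.8 km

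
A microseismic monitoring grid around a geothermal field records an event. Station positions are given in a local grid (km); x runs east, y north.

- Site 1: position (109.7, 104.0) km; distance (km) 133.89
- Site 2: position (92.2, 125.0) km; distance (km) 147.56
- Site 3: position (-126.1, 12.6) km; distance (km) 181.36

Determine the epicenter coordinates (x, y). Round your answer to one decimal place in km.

Circle about each station: (x − 109.7)² + (y − 104.0)² = 133.89²; (x − 92.2)² + (y − 125.0)² = 147.56²; (x + 126.1)² + (y − 12.6)² = 181.36².
Subtracting pairs of circle equations eliminates x²+y² and gives linear equations (the radical axes):
-35.0 x + 42.0 y = -2571.67
-471.6 x − 182.8 y = -21755.04
Solving the 2×2 system: x ≈ 52.8, y ≈ -17.2 km.

52.8 km east, -17.2 km north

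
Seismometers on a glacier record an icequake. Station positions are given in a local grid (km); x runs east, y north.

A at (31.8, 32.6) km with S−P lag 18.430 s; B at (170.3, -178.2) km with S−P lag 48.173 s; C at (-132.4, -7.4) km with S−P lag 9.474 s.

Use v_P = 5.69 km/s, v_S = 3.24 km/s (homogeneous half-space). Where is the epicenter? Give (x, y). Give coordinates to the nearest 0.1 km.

(-104.5, 58.2)

Distance from S−P lag: d = Δt · v_P v_S / (v_P − v_S) = Δt · (5.69·3.24)/(5.69−3.24) ≈ 7.5247·Δt.
So d_A = 138.68, d_B = 362.49, d_C = 71.29 km.
Circle about each station: (x − 31.8)² + (y − 32.6)² = 138.68²; (x − 170.3)² + (y + 178.2)² = 362.49²; (x + 132.4)² + (y + 7.4)² = 71.29².
Subtracting pairs of circle equations eliminates x²+y² and gives linear equations (the radical axes):
277.0 x − 421.6 y = -53483.53
-328.4 x − 80.0 y = 29660.40
Solving the 2×2 system: x ≈ -104.5, y ≈ 58.2 km.
Check against A (with the unrounded x, y): √((x − 31.8)²+(y − 32.6)²) = 138.68 ≈ 138.68 km. ✓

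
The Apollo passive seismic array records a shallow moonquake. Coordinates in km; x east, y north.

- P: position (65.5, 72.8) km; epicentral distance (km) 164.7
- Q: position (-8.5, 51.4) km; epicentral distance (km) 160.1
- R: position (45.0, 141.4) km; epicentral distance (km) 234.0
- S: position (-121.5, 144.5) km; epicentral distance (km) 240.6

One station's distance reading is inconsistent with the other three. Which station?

S

Solve using three stations at a time. Using P, Q, R (subtract circle equations pairwise → linear system) gives (x, y) ≈ (63.0, -92.0).
Distances from that point to each station vs reported:
  P: calculated 164.8 vs reported 164.7 → residual 0.1 km
  Q: calculated 160.2 vs reported 160.1 → residual 0.1 km
  R: calculated 234.1 vs reported 234.0 → residual 0.1 km
  S: calculated 299.9 vs reported 240.6 → residual 59.3 km
P, Q, R are mutually consistent (residuals ≈ 0); S is off by 59.3 km.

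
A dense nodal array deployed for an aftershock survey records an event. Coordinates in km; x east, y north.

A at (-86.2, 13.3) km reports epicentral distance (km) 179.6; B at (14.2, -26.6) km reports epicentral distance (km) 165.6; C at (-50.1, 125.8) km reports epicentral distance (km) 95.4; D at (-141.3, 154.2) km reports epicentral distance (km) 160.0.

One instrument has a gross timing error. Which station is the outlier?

Solve using three stations at a time. Using A, B, C (subtract circle equations pairwise → linear system) gives (x, y) ≈ (44.8, 136.2).
Distances from that point to each station vs reported:
  A: calculated 179.7 vs reported 179.6 → residual 0.1 km
  B: calculated 165.7 vs reported 165.6 → residual 0.1 km
  C: calculated 95.5 vs reported 95.4 → residual 0.1 km
  D: calculated 187.0 vs reported 160.0 → residual 27.0 km
A, B, C are mutually consistent (residuals ≈ 0); D is off by 27.0 km.

D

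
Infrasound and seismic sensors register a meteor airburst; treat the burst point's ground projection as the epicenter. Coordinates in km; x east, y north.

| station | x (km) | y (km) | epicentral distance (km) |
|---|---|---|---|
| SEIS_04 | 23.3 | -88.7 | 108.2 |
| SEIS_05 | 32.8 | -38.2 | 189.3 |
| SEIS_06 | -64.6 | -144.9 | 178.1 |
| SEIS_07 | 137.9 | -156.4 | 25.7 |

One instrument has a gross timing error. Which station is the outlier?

Solve using three stations at a time. Using SEIS_04, SEIS_06, SEIS_07 (subtract circle equations pairwise → linear system) gives (x, y) ≈ (113.5, -148.5).
Distances from that point to each station vs reported:
  SEIS_04: calculated 108.2 vs reported 108.2 → residual 0.0 km
  SEIS_05: calculated 136.7 vs reported 189.3 → residual 52.6 km
  SEIS_06: calculated 178.1 vs reported 178.1 → residual 0.0 km
  SEIS_07: calculated 25.7 vs reported 25.7 → residual 0.0 km
SEIS_04, SEIS_06, SEIS_07 are mutually consistent (residuals ≈ 0); SEIS_05 is off by 52.6 km.

SEIS_05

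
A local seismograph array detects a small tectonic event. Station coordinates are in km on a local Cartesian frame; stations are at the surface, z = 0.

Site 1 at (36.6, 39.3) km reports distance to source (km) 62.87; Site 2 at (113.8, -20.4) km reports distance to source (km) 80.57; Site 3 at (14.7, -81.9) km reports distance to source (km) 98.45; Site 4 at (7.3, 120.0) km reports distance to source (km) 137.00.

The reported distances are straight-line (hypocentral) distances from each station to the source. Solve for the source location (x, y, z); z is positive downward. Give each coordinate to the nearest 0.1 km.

x ≈ 49.9 km, y ≈ -2.0 km, depth ≈ 45.5 km

Each station gives a sphere (x−x_i)² + (y−y_i)² + z² = d_i² (stations at z=0).
Subtracting the Site 1 sphere from Site 2 and Site 3: z² cancels, leaving linear equations in x and y:
154.4 x − 119.4 y = 7943.66
-43.8 x − 242.4 y = -1700.12
Solving: x ≈ 49.900, y ≈ -2.003 km (keep extra digits for the depth step; rounded: 49.9, -2.0).
Then from the Site 1 sphere: z² = 62.87² − (x − 36.6)² − (y − 39.3)² with x = 49.900, y = -2.003, so z ≈ 45.495 ≈ 45.5 km.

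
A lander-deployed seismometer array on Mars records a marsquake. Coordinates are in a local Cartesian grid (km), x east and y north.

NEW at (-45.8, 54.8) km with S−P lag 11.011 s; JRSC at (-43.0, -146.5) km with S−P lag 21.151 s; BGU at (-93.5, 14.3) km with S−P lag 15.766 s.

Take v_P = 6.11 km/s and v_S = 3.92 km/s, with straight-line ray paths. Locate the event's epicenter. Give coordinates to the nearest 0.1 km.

Distance from S−P lag: d = Δt · v_P v_S / (v_P − v_S) = Δt · (6.11·3.92)/(6.11−3.92) ≈ 10.9366·Δt.
So d_NEW = 120.42, d_JRSC = 231.32, d_BGU = 172.43 km.
Circle about each station: (x + 45.8)² + (y − 54.8)² = 120.42²; (x + 43.0)² + (y + 146.5)² = 231.32²; (x + 93.5)² + (y − 14.3)² = 172.43².
Subtracting the NEW equation from the JRSC and BGU equations removes the quadratic terms:
5.6 x − 402.6 y = -20797.40
-95.4 x − 81.0 y = -11385.07
Solving the 2×2 system: x ≈ 74.6, y ≈ 52.7 km.
Check against NEW (with the unrounded x, y): √((x + 45.8)²+(y − 54.8)²) = 120.42 ≈ 120.42 km. ✓

(74.6, 52.7)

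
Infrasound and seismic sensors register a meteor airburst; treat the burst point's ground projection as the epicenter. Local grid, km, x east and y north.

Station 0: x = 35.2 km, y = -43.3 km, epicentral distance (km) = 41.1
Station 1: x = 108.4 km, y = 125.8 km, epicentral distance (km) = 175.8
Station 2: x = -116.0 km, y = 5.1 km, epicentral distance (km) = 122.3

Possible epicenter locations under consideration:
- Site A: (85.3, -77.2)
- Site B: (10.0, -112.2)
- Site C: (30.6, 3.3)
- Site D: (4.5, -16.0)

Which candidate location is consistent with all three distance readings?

Site D

For each candidate, compare |candidate − station| to the reported distance:
Site A: residuals Station 0 19.4, Station 1 28.5, Station 2 95.2 → max 95.2 km
Site B: residuals Station 0 32.3, Station 1 81.7, Station 2 49.8 → max 81.7 km
Site C: residuals Station 0 5.7, Station 1 30.7, Station 2 24.3 → max 30.7 km
Site D: residuals Station 0 0.0, Station 1 0.0, Station 2 0.0 → max 0.0 km
Only Site D has all residuals ≈ 0.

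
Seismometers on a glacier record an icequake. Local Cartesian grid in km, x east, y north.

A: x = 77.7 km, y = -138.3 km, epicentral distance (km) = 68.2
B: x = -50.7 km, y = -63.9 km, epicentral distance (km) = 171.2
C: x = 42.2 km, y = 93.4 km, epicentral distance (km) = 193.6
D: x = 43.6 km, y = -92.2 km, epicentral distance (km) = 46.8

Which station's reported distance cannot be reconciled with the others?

Solve using three stations at a time. Using A, B, C (subtract circle equations pairwise → linear system) gives (x, y) ≈ (119.3, -84.2).
Distances from that point to each station vs reported:
  A: calculated 68.3 vs reported 68.2 → residual 0.1 km
  B: calculated 171.2 vs reported 171.2 → residual 0.0 km
  C: calculated 193.6 vs reported 193.6 → residual 0.0 km
  D: calculated 76.1 vs reported 46.8 → residual 29.3 km
A, B, C are mutually consistent (residuals ≈ 0); D is off by 29.3 km.

D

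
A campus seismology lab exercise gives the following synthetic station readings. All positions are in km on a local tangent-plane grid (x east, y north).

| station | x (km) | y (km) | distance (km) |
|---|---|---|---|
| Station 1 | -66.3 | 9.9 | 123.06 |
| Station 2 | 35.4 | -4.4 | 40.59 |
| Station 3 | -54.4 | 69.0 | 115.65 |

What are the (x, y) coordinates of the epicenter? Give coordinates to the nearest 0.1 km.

Circle about each station: (x + 66.3)² + (y − 9.9)² = 123.06²; (x − 35.4)² + (y + 4.4)² = 40.59²; (x + 54.4)² + (y − 69.0)² = 115.65².
Subtracting the Station 1 equation from the Station 2 and Station 3 equations removes the quadratic terms:
203.4 x − 28.6 y = 10275.04
23.8 x + 118.2 y = 4995.50
Solving the 2×2 system: x ≈ 54.9, y ≈ 31.2 km.

(54.9, 31.2)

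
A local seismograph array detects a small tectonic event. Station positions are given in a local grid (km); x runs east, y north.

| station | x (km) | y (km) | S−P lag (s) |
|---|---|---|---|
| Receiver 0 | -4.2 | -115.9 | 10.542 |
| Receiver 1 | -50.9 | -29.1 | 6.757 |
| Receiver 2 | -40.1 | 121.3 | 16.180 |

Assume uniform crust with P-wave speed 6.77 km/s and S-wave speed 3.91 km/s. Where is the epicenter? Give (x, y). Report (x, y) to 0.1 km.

10.9 km east, -19.5 km north

Distance from S−P lag: d = Δt · v_P v_S / (v_P − v_S) = Δt · (6.77·3.91)/(6.77−3.91) ≈ 9.2555·Δt.
So d_Receiver 0 = 97.57, d_Receiver 1 = 62.54, d_Receiver 2 = 149.75 km.
Circle about each station: (x + 4.2)² + (y + 115.9)² = 97.57²; (x + 50.9)² + (y + 29.1)² = 62.54²; (x + 40.1)² + (y − 121.3)² = 149.75².
Subtracting the Receiver 0 equation from the Receiver 1 and Receiver 2 equations removes the quadratic terms:
-93.4 x + 173.6 y = -4404.18
-71.8 x + 474.4 y = -10033.91
Solving the 2×2 system: x ≈ 10.9, y ≈ -19.5 km.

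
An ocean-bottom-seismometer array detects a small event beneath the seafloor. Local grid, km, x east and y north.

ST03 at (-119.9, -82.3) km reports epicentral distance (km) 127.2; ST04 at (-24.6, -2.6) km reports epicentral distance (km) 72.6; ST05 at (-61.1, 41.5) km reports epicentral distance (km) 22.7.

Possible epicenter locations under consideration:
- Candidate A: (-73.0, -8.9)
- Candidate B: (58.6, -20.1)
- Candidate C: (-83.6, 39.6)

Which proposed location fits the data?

Candidate C

For each candidate, compare |candidate − station| to the reported distance:
Candidate A: residuals ST03 40.1, ST04 23.8, ST05 29.1 → max 40.1 km
Candidate B: residuals ST03 61.8, ST04 12.4, ST05 111.9 → max 111.9 km
Candidate C: residuals ST03 0.0, ST04 0.1, ST05 0.1 → max 0.1 km
Only Candidate C has all residuals ≈ 0.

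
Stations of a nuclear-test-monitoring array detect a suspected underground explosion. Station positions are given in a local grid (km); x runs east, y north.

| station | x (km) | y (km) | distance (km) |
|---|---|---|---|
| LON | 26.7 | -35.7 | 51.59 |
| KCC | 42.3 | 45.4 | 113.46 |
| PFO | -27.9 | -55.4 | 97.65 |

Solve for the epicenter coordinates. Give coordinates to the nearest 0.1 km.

(69.3, -64.8)

Circle about each station: (x − 26.7)² + (y + 35.7)² = 51.59²; (x − 42.3)² + (y − 45.4)² = 113.46²; (x + 27.9)² + (y + 55.4)² = 97.65².
Subtracting pairs of circle equations eliminates x²+y² and gives linear equations (the radical axes):
31.2 x + 162.2 y = -8348.57
-109.2 x − 39.4 y = -5013.80
Solving the 2×2 system: x ≈ 69.3, y ≈ -64.8 km.
Check against LON (with the unrounded x, y): √((x − 26.7)²+(y + 35.7)²) = 51.59 ≈ 51.59 km. ✓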